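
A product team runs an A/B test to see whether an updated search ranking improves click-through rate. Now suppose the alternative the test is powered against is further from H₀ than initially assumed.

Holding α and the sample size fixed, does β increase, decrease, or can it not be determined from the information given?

It decreases.

A bigger departure from H₀ is easier for the test to detect, so it fails to reject less often.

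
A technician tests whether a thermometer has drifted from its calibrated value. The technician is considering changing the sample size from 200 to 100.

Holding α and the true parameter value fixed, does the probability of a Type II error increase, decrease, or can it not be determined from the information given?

It increases.

Reducing n widens both sampling distributions, so the test has less ability to distinguish Ha from H₀.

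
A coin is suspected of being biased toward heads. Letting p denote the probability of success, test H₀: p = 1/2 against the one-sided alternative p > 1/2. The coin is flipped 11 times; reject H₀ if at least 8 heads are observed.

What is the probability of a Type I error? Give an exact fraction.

Under H₀, K ~ Binomial(11, 1/2), and α = P(K ≥ 8).
Summing the upper tail: (165 + 55 + 11 + 1) / 2^11 = 232/2048 = 29/256.

29/256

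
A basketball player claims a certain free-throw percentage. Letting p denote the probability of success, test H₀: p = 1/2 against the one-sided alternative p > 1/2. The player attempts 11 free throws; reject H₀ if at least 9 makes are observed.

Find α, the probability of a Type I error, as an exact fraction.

67/2048

The Type I error probability is α = P(K ≥ 9) computed under H₀, where K ~ Binomial(11, 1/2).
Summing the upper tail: (55 + 11 + 1) / 2^11 = 67/2048.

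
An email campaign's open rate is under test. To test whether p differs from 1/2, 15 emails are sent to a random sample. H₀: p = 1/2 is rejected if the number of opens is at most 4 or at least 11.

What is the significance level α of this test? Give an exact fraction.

1941/16384

Under H₀, X ~ Binomial(15, 1/2); α is the probability of landing in either tail, P(X ≤ 4) + P(X ≥ 11).
The two tails are symmetric, so α = 2·(1 + 15 + 105 + 455 + 1365)/2^15 = 3882/32768 = 1941/16384.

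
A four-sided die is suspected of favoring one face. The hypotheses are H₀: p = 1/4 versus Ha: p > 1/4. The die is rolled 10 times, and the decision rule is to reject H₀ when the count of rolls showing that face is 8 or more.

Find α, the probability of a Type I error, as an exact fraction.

109/262144

α = P(reject H₀ | H₀ true) = P(S ≥ 8 | p = 1/4), with S ~ Binomial(10, 1/4).
Adding the binomial terms for j = 8 through 10 with p = 1/4 yields 109/262144.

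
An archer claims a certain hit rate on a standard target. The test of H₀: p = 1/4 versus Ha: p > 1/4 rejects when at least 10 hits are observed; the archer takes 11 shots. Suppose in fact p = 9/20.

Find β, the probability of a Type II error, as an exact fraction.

20434671802787/20480000000000

A Type II error is failing to reject when Ha holds: with p = 9/20, β = P(K ≤ 9).
Summing C(11,j)·(9/20)^j·(11/20)^{11-j} for j = 0..9 gives 20434671802787/20480000000000.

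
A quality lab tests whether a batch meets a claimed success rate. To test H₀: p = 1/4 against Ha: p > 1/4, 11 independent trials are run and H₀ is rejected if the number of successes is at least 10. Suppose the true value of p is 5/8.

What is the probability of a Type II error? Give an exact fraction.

Under the alternative p = 5/8, X ~ Binomial(11, 5/8); β is the probability the test does not reject, P(X < 10).
Summing C(11,j)·(5/8)^j·(3/8)^{11-j} for j = 0..9 gives 4109420421/4294967296.

4109420421/4294967296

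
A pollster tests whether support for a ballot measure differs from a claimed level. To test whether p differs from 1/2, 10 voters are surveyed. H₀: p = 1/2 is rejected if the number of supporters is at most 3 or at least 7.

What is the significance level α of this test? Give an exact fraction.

α = P(K ≤ 3 or K ≥ 7 | p = 1/2), K ~ Binomial(10, 1/2).
Each tail has probability (1 + 10 + 45 + 120)/1024; doubling gives α = 352/1024 = 11/32.

11/32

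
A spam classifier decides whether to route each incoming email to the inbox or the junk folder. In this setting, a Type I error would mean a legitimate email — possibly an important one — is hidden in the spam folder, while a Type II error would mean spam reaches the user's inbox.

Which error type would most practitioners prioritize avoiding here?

The Type I consequence (a legitimate email — possibly an important one — is hidden in the spam folder) is more severe than the Type II consequence (spam reaches the user's inbox).

Type I error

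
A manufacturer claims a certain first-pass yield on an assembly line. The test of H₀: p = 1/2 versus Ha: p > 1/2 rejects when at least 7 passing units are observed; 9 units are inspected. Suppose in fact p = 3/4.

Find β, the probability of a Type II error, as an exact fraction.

Under the alternative p = 3/4, S ~ Binomial(9, 3/4); β is the probability the test does not reject, P(S < 7).
Adding the binomial probabilities P(S=0)+…+P(S=6) at p = 3/4 gives 13085/32768.

13085/32768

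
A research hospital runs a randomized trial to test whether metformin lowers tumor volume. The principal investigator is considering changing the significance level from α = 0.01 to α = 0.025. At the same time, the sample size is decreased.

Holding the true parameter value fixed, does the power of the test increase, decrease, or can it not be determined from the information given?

The first change alone would make β decrease; the second alone would make β increase. Which effect dominates depends on the magnitudes, which are not given.
Since power = 1 − β, the effect on power is likewise indeterminate.

Cannot be determined from the information given.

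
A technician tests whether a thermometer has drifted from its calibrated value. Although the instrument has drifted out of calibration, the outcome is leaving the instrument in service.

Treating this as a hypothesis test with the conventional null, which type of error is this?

Type II error

The null hypothesis here is that the instrument is correctly calibrated.
'Leaving the instrument in service' corresponds to failing to reject H₀.
H₀ was not rejected but H₀ is false — a Type II error (false negative).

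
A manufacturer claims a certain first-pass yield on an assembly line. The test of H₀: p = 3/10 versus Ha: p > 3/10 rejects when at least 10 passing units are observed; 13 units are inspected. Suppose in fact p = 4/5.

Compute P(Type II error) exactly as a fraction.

61688401/244140625

Under the alternative p = 4/5, S ~ Binomial(13, 4/5); β is the probability the test does not reject, P(S < 10).
Summing C(13,j)·(4/5)^j·(1/5)^{13-j} for j = 0..9 gives 61688401/244140625.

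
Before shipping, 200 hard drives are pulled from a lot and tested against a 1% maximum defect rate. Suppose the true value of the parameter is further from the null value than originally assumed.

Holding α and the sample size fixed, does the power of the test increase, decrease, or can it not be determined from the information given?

It increases.

The further the true parameter sits from the null value, the more of the Ha sampling distribution falls in the rejection region.
Since power = 1 − β and β decreases, power increases.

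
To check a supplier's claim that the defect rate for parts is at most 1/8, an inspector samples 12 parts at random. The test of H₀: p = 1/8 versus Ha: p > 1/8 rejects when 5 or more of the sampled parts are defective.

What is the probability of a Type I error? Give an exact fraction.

The significance level is the probability, assuming p = 1/8, of seeing 5 or more defectives in 12 draws.
Computing the lower-tail complement: 1 − 33971972293/34359738368 = 387766075/34359738368.

387766075/34359738368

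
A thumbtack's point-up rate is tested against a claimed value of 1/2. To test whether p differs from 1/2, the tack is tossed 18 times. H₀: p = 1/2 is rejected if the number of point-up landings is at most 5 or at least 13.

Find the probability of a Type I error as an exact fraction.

1577/16384

The significance level is the null-hypothesis probability of the rejection region {≤5} ∪ {≥13}.
By symmetry, α = 2·P(K ≤ 5) = 2·(1 + 18 + 153 + 816 + 3060 + 8568)/262144 = 25232/262144 = 1577/16384.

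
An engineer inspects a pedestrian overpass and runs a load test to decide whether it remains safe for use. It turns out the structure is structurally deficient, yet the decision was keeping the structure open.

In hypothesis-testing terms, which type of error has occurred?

Type II error

The null hypothesis here is that the structure meets the required load capacity (safe).
'Keeping the structure open' corresponds to failing to reject H₀.
H₀ was not rejected but H₀ is false — a Type II error (false negative).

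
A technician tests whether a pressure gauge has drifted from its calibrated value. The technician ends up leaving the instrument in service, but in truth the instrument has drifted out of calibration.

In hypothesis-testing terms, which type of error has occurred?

The null hypothesis here is that the instrument is correctly calibrated.
'Leaving the instrument in service' corresponds to failing to reject H₀.
H₀ was not rejected but H₀ is false — a Type II error (false negative).

Type II error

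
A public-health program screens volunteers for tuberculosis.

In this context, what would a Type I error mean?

With the conventional null hypothesis that the patient does not have tuberculosis:
A Type I error is rejecting H₀ when H₀ is true.
Here that means flagging the patient as positive and ordering follow-up testing when actually the patient does not have tuberculosis.

A Type I error would mean concluding that the patient has tuberculosis when in fact the patient does not have tuberculosis.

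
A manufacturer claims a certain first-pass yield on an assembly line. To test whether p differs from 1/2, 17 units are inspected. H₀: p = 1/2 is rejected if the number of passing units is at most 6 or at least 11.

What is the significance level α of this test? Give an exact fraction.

10889/32768

The significance level is the null-hypothesis probability of the rejection region {≤6} ∪ {≥11}.
The two tails are symmetric, so α = 2·(1 + 17 + 136 + 680 + 2380 + 6188 + 12376)/2^17 = 43556/131072 = 10889/32768.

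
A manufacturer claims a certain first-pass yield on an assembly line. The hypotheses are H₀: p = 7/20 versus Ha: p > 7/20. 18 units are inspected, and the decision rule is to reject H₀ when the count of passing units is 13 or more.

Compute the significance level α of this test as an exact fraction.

The Type I error probability is α = P(S ≥ 13) computed under H₀, where S ~ Binomial(18, 7/20).
P(S ≥ 13) = Σ_{j=13}^{18} C(18,j)·(7/20)^j·(13/20)^{18-j} = 94232010575926496497/65536000000000000000000.

94232010575926496497/65536000000000000000000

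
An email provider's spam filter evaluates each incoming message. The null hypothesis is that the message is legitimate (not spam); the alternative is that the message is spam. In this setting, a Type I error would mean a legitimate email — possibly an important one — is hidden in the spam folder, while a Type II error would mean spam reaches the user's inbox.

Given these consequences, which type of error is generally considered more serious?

The Type I consequence (a legitimate email — possibly an important one — is hidden in the spam folder) is more severe than the Type II consequence (spam reaches the user's inbox).

Type I error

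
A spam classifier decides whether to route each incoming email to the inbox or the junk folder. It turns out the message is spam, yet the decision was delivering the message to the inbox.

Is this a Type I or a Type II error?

Type II error

The null hypothesis here is that the message is legitimate (not spam).
'Delivering the message to the inbox' corresponds to failing to reject H₀.
H₀ was not rejected but H₀ is false — a Type II error (false negative).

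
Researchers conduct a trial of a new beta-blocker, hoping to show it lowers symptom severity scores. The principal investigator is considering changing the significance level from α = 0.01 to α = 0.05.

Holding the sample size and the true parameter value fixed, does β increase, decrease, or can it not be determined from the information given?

A larger α widens the rejection region, so when the alternative is true more outcomes lead to rejection — failing to reject becomes less likely.

It decreases.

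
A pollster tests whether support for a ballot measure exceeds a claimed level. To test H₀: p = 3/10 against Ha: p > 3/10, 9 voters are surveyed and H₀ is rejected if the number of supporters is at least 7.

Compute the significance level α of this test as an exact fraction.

2145447/500000000

α = P(reject H₀ | H₀ true) = P(X ≥ 7 | p = 3/10), with X ~ Binomial(9, 3/10).
Summing C(9,j)(3/10)^j(7/10)^{9−j} for j = 7,…,9 gives 2145447/500000000.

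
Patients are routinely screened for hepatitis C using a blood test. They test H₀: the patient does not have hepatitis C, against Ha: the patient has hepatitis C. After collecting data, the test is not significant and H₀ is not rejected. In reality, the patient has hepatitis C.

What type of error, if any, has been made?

H₀ was not rejected, but H₀ is actually false.
Failing to reject a false null hypothesis is a Type II error (false negative).

Type II error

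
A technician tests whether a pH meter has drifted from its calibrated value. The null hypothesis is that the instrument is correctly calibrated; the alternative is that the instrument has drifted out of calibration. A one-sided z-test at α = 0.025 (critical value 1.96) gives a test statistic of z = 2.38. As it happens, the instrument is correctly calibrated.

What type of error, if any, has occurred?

Type I error

Since z = 2.38 > z* = 1.96, H₀ is rejected.
H₀ is true (actually the instrument is correctly calibrated).
Rejecting a true H₀ is a Type I error.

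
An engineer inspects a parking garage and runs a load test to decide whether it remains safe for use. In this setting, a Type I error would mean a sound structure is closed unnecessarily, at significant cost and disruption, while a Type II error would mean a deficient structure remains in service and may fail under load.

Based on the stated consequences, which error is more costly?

Type II error

The Type II consequence (a deficient structure remains in service and may fail under load) is more severe than the Type I consequence (a sound structure is closed unnecessarily, at significant cost and disruption).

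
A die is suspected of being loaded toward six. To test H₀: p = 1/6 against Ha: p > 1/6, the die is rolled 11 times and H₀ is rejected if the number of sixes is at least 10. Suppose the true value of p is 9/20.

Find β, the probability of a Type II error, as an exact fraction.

20434671802787/20480000000000

β = P(fail to reject H₀ | Ha true) = P(Y ≤ 9 | p = 9/20), Y ~ Binomial(11, 9/20).
Summing C(11,j)·(9/20)^j·(11/20)^{11-j} for j = 0..9 gives 20434671802787/20480000000000.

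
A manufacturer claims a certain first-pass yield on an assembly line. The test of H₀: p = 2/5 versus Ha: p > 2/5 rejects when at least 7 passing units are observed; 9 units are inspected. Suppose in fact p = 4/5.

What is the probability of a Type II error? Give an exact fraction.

A Type II error is failing to reject when Ha holds: with p = 4/5, β = P(S ≤ 6).
Summing C(9,j)·(4/5)^j·(1/5)^{9-j} for j = 0..6 gives 511333/1953125.

511333/1953125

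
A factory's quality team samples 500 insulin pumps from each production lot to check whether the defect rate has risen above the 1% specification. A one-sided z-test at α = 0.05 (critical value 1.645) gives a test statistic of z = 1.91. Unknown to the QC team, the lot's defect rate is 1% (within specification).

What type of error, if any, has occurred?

The conventional null hypothesis is that the lot's defect rate is 1% (within specification).
Since z = 1.91 > z* = 1.645, H₀ is rejected.
H₀ is true (actually the lot's defect rate is 1% (within specification)).
Rejecting a true H₀ is a Type I error.

Type I error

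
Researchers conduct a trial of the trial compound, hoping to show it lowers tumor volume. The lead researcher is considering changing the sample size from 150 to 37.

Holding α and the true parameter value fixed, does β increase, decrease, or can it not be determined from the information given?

A smaller sample increases the standard error, so the sampling distributions under H₀ and Ha overlap more.

It increases.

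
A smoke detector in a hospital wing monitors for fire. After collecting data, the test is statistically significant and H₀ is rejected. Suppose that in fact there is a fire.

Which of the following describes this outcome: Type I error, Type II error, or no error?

The conventional null hypothesis here is that there is no fire.
The test rejected a false H₀ — the decision matches the true state.

No error — this is a correct decision.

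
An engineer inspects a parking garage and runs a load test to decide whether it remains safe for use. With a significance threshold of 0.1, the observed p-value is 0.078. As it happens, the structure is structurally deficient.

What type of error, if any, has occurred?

No error — this is a correct decision.

The conventional null hypothesis is that the structure meets the required load capacity (safe).
Since p = 0.078 < α = 0.1, H₀ is rejected.
H₀ is false (actually the structure is structurally deficient).
The decision matches the true state — no error.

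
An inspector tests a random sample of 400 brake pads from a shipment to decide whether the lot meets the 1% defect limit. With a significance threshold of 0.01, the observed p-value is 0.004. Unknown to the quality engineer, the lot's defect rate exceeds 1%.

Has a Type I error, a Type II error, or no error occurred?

No error (correct decision).

The conventional null hypothesis is that the lot's defect rate is 1% (within specification).
Since p = 0.004 < α = 0.01, H₀ is rejected.
H₀ is false (actually the lot's defect rate exceeds 1%).
The decision matches the true state — no error.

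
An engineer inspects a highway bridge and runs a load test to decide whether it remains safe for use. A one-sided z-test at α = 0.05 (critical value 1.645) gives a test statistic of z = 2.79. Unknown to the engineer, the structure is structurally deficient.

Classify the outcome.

The conventional null hypothesis is that the structure meets the required load capacity (safe).
Since z = 2.79 > z* = 1.645, H₀ is rejected.
H₀ is false (actually the structure is structurally deficient).
The decision matches the true state — no error.

Neither — the decision is correct.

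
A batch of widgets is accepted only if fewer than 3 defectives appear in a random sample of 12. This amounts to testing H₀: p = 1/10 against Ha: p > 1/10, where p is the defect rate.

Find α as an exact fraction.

22173995549/200000000000

The significance level is the probability, assuming p = 1/10, of seeing 3 or more defectives in 12 draws.
Computing the lower-tail complement: 1 − 177826004451/200000000000 = 22173995549/200000000000.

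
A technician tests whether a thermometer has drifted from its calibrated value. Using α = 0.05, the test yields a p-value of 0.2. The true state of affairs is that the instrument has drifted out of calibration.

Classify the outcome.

Type II error

The conventional null hypothesis is that the instrument is correctly calibrated.
Since p = 0.2 ≥ α = 0.05, H₀ is not rejected.
H₀ is false (actually the instrument has drifted out of calibration).
Failing to reject a false H₀ is a Type II error.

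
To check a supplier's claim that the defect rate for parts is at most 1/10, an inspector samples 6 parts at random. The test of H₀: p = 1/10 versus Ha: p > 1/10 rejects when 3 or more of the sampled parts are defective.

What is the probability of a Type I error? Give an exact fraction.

317/20000

α = P(reject H₀ | H₀ true) = P(K ≥ 3 | p = 1/10), K ~ Binomial(6, 1/10).
Via the complement, α = 1 − Σ_{j=0}^{2} C(6,j)(1/10)^j(9/10)^{6-j} = 317/20000.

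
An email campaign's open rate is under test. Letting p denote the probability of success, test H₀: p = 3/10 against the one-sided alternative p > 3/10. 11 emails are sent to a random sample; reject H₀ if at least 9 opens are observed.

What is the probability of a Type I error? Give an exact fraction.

11553921/20000000000

The Type I error probability is α = P(X ≥ 9) computed under H₀, where X ~ Binomial(11, 3/10).
Summing C(11,j)(3/10)^j(7/10)^{11−j} for j = 9,…,11 gives 11553921/20000000000.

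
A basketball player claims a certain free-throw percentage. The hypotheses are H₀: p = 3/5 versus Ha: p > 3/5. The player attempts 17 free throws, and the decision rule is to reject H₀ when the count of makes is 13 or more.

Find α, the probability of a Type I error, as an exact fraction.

The Type I error probability is α = P(X ≥ 13) computed under H₀, where X ~ Binomial(17, 3/5).
Adding the binomial terms for j = 13 through 17 with p = 3/5 yields 19225941057/152587890625.

19225941057/152587890625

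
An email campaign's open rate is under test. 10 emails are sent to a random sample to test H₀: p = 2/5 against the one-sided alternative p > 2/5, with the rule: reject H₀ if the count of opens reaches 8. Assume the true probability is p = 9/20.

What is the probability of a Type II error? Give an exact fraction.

A Type II error is failing to reject when Ha holds: with p = 9/20, β = P(S ≤ 7).
Adding the binomial probabilities P(S=0)+…+P(S=7) at p = 9/20 gives 2489876891491/2560000000000.

2489876891491/2560000000000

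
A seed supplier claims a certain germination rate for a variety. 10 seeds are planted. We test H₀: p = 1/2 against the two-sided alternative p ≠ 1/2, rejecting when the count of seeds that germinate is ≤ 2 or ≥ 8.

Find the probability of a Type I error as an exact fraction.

7/64

α = P(K ≤ 2 or K ≥ 8 | p = 1/2), K ~ Binomial(10, 1/2).
By symmetry, α = 2·P(K ≤ 2) = 2·(1 + 10 + 45)/1024 = 112/1024 = 7/64.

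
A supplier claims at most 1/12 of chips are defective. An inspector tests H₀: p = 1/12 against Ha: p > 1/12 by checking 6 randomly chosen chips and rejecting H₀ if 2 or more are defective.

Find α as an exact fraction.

The significance level is the probability, assuming p = 1/12, of seeing 2 or more defectives in 6 draws.
α = 1 − P(X ≤ 1) = 1 − 2737867/2985984 = 248117/2985984.

248117/2985984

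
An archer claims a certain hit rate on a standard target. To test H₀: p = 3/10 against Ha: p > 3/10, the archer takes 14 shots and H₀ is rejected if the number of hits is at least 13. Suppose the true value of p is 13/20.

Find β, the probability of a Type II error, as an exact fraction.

A Type II error is failing to reject when Ha holds: with p = 13/20, β = P(X ≤ 12).
Adding the binomial probabilities P(X=0)+…+P(X=12) at p = 13/20 gives 1604780863168259917/1638400000000000000.

1604780863168259917/1638400000000000000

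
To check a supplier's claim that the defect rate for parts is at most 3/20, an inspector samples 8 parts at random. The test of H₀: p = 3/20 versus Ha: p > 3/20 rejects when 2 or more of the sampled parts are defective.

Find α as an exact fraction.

8776114407/25600000000

The significance level is the probability, assuming p = 3/20, of seeing 2 or more defectives in 8 draws.
Computing the lower-tail complement: 1 − 16823885593/25600000000 = 8776114407/25600000000.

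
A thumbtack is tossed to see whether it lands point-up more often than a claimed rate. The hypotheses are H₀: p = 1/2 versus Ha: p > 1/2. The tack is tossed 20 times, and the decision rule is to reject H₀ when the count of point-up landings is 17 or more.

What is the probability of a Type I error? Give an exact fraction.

1351/1048576

Under H₀, Y ~ Binomial(20, 1/2), and α = P(Y ≥ 17).
Summing the upper tail: (1140 + 190 + 20 + 1) / 2^20 = 1351/1048576.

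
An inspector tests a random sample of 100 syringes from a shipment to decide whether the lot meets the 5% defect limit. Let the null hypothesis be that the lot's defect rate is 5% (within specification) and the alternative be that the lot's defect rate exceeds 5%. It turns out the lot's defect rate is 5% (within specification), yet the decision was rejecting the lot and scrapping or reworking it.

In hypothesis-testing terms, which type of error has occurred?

'Rejecting the lot and scrapping or reworking it' corresponds to rejecting H₀.
H₀ was rejected but H₀ is true — a Type I error (false positive).

Type I error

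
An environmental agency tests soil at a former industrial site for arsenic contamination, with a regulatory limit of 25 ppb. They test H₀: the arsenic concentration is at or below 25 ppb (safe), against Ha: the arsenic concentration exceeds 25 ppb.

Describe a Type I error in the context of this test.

A Type I error would mean concluding that the arsenic concentration exceeds 25 ppb when in fact the arsenic concentration is at or below 25 ppb (safe).

A Type I error is rejecting H₀ when H₀ is true.
Here that means declaring the site contaminated and ordering remediation when actually the arsenic concentration is at or below 25 ppb (safe).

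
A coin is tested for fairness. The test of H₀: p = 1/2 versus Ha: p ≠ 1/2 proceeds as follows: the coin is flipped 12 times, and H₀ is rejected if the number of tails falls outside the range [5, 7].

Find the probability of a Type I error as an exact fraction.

397/1024

The significance level is the null-hypothesis probability of the rejection region {≤4} ∪ {≥8}.
By symmetry, α = 2·P(S ≤ 4) = 2·(1 + 12 + 66 + 220 + 495)/4096 = 1588/4096 = 397/1024.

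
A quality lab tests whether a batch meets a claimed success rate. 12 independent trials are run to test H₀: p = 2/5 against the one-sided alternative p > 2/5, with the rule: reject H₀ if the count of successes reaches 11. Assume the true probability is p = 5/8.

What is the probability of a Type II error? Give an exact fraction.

Under the alternative p = 5/8, X ~ Binomial(12, 5/8); β is the probability the test does not reject, P(X < 11).
Adding the binomial probabilities P(X=0)+…+P(X=10) at p = 5/8 gives 66717523611/68719476736.

66717523611/68719476736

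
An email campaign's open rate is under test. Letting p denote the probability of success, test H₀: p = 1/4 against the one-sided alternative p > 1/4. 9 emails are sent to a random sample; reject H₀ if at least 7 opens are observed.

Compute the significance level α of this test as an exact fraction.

α = P(reject H₀ | H₀ true) = P(S ≥ 7 | p = 1/4), with S ~ Binomial(9, 1/4).
Adding the binomial terms for j = 7 through 9 with p = 1/4 yields 11/8192.

11/8192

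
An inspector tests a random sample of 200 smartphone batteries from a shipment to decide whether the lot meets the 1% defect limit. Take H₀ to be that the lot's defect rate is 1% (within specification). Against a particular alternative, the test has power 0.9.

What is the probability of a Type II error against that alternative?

0.1

Power = 1 − β, so β = 1 − 0.9 = 0.1.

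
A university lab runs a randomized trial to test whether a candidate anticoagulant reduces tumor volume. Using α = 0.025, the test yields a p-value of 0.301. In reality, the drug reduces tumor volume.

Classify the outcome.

The conventional null hypothesis is that the drug has no effect on tumor volume.
Since p = 0.301 ≥ α = 0.025, H₀ is not rejected.
H₀ is false (actually the drug reduces tumor volume).
Failing to reject a false H₀ is a Type II error.

Type II error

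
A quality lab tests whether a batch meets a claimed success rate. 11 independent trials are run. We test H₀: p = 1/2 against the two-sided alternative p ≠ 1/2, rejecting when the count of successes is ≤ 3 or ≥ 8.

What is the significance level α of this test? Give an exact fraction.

29/128

Under H₀, S ~ Binomial(11, 1/2); α is the probability of landing in either tail, P(S ≤ 3) + P(S ≥ 8).
Each tail has probability (1 + 11 + 55 + 165)/2048; doubling gives α = 464/2048 = 29/128.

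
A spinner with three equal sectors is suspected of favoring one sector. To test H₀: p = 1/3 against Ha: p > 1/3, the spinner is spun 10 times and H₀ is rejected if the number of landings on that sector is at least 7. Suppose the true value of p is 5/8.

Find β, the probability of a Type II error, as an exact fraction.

A Type II error is failing to reject when Ha holds: with p = 5/8, β = P(Y ≤ 6).
Adding the binomial probabilities P(Y=0)+…+P(Y=6) at p = 5/8 gives 148513581/268435456.

148513581/268435456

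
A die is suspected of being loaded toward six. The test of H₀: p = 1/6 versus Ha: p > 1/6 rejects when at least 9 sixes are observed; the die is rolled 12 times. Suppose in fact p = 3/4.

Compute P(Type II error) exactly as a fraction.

Under the alternative p = 3/4, S ~ Binomial(12, 3/4); β is the probability the test does not reject, P(S < 9).
Summing C(12,j)·(3/4)^j·(1/4)^{12-j} for j = 0..8 gives 5892517/16777216.

5892517/16777216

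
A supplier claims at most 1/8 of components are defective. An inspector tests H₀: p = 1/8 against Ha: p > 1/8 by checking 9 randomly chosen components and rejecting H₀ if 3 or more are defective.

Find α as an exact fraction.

3083341/33554432

α = P(reject H₀ | H₀ true) = P(S ≥ 3 | p = 1/8), S ~ Binomial(9, 1/8).
Via the complement, α = 1 − Σ_{j=0}^{2} C(9,j)(1/8)^j(7/8)^{9-j} = 3083341/33554432.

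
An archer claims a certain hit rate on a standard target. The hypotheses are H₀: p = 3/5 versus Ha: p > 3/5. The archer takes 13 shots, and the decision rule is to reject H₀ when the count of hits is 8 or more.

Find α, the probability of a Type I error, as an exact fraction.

Under H₀, Y ~ Binomial(13, 3/5), and α = P(Y ≥ 8).
P(Y ≥ 8) = Σ_{j=8}^{13} C(13,j)·(3/5)^j·(2/5)^{13-j} = 701167509/1220703125.

701167509/1220703125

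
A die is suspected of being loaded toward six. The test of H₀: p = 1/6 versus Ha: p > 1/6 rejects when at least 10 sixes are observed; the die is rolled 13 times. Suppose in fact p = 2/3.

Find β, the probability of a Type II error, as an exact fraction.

1080275/1594323

Under the alternative p = 2/3, S ~ Binomial(13, 2/3); β is the probability the test does not reject, P(S < 10).
Adding the binomial probabilities P(S=0)+…+P(S=9) at p = 2/3 gives 1080275/1594323.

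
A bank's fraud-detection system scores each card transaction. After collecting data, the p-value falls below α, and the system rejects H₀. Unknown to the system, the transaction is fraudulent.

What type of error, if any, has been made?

The conventional null hypothesis here is that the transaction is legitimate.
The test rejected a false H₀ — the decision matches the true state.

No error (correct decision).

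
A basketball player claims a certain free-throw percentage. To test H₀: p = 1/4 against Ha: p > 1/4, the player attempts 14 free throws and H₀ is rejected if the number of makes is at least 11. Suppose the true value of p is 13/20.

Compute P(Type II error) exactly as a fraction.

638569946045404807/819200000000000000

A Type II error is failing to reject when Ha holds: with p = 13/20, β = P(S ≤ 10).
Adding the binomial probabilities P(S=0)+…+P(S=10) at p = 13/20 gives 638569946045404807/819200000000000000.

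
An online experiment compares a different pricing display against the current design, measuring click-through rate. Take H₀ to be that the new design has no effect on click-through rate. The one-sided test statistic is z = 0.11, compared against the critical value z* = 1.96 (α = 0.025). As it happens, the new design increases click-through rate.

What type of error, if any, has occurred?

Type II error

Since z = 0.11 ≤ z* = 1.96, H₀ is not rejected.
H₀ is false (actually the new design increases click-through rate).
Failing to reject a false H₀ is a Type II error.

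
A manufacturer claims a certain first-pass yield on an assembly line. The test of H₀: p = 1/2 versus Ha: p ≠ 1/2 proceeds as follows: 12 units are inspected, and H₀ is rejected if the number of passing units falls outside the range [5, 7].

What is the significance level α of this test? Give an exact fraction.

α = P(Y ≤ 4 or Y ≥ 8 | p = 1/2), Y ~ Binomial(12, 1/2).
By symmetry, α = 2·P(Y ≤ 4) = 2·(1 + 12 + 66 + 220 + 495)/4096 = 1588/4096 = 397/1024.

397/1024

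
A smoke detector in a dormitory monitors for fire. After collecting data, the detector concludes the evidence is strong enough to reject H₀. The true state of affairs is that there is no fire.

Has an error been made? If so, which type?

Type I error

The conventional null hypothesis here is that there is no fire.
H₀ was rejected, but H₀ is actually true.
Rejecting a true null hypothesis is a Type I error (false positive).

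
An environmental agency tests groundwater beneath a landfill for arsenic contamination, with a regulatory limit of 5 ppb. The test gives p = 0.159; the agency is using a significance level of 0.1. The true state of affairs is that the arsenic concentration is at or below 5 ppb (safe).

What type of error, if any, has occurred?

Neither — the decision is correct.

The conventional null hypothesis is that the arsenic concentration is at or below 5 ppb (safe).
Since p = 0.159 ≥ α = 0.1, H₀ is not rejected.
H₀ is true (actually the arsenic concentration is at or below 5 ppb (safe)).
The decision matches the true state — no error.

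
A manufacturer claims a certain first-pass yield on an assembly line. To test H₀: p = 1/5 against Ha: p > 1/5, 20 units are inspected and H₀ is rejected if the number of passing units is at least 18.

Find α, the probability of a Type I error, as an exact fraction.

α = P(reject H₀ | H₀ true) = P(Y ≥ 18 | p = 1/5), with Y ~ Binomial(20, 1/5).
P(Y ≥ 18) = Σ_{j=18}^{20} C(20,j)·(1/5)^j·(4/5)^{20-j} = 3121/95367431640625.

3121/95367431640625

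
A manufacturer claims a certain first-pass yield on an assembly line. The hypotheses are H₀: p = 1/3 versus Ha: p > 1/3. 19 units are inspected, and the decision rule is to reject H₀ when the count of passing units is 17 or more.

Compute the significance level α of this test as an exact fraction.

α = P(reject H₀ | H₀ true) = P(Y ≥ 17 | p = 1/3), with Y ~ Binomial(19, 1/3).
Adding the binomial terms for j = 17 through 19 with p = 1/3 yields 241/387420489.

241/387420489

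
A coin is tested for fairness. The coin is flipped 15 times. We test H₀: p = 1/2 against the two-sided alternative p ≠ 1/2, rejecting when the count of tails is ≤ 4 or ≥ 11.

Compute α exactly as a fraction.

1941/16384

The significance level is the null-hypothesis probability of the rejection region {≤4} ∪ {≥11}.
Each tail has probability (1 + 15 + 105 + 455 + 1365)/32768; doubling gives α = 3882/32768 = 1941/16384.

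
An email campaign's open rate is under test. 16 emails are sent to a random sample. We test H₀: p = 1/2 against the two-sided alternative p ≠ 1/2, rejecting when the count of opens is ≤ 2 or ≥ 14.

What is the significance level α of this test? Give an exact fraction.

137/32768

Under H₀, Y ~ Binomial(16, 1/2); α is the probability of landing in either tail, P(Y ≤ 2) + P(Y ≥ 14).
By symmetry, α = 2·P(Y ≤ 2) = 2·(1 + 16 + 120)/65536 = 274/65536 = 137/32768.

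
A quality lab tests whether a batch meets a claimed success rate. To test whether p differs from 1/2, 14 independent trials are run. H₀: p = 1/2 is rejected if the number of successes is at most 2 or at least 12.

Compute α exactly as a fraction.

53/4096

α = P(Y ≤ 2 or Y ≥ 12 | p = 1/2), Y ~ Binomial(14, 1/2).
By symmetry, α = 2·P(Y ≤ 2) = 2·(1 + 14 + 91)/16384 = 212/16384 = 53/4096.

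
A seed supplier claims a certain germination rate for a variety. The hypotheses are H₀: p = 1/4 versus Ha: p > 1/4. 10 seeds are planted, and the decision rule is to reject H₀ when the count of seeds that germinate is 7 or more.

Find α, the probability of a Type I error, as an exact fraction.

919/262144

α = P(reject H₀ | H₀ true) = P(Y ≥ 7 | p = 1/4), with Y ~ Binomial(10, 1/4).
P(Y ≥ 7) = Σ_{j=7}^{10} C(10,j)·(1/4)^j·(3/4)^{10-j} = 919/262144.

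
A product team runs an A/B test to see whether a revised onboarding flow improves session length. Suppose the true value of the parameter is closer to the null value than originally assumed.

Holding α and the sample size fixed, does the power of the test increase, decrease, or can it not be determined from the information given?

A smaller departure from H₀ means the test statistic under Ha is distributed closer to where it would be under H₀; rejection becomes less likely.
Since power = 1 − β and β increases, power decreases.

It decreases.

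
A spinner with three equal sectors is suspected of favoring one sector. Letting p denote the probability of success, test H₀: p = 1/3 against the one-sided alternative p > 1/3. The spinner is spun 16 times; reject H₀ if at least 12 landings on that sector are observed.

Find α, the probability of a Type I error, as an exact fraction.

The Type I error probability is α = P(X ≥ 12) computed under H₀, where X ~ Binomial(16, 1/3).
P(X ≥ 12) = Σ_{j=12}^{16} C(16,j)·(1/3)^j·(2/3)^{16-j} = 11371/14348907.

11371/14348907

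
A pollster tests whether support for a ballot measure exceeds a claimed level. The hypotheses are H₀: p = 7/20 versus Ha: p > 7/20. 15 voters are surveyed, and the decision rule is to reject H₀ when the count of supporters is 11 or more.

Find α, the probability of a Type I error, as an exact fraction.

92780127412372743/32768000000000000000

Under H₀, Y ~ Binomial(15, 7/20), and α = P(Y ≥ 11).
Summing C(15,j)(7/20)^j(13/20)^{15−j} for j = 11,…,15 gives 92780127412372743/32768000000000000000.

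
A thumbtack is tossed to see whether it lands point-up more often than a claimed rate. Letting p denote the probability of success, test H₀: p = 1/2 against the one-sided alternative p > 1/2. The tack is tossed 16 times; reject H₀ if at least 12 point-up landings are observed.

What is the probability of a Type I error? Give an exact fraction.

2517/65536

Under H₀, Y ~ Binomial(16, 1/2), and α = P(Y ≥ 12).
That's C(16,12) + C(16,13) + C(16,14) + C(16,15) + C(16,16) over 2^16, i.e. (1820 + 560 + 120 + 16 + 1)/65536 = 2517/65536.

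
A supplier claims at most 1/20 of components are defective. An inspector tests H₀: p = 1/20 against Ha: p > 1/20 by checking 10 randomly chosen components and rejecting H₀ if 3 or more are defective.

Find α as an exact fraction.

29449106891/2560000000000

Under H₀, X ~ Binomial(10, 1/20); the Type I error rate is P(X ≥ 3).
Computing the lower-tail complement: 1 − 2530550893109/2560000000000 = 29449106891/2560000000000.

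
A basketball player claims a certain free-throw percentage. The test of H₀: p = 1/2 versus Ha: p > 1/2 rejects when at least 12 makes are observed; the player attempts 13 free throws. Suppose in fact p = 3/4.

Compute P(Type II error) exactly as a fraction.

A Type II error is failing to reject when Ha holds: with p = 3/4, β = P(S ≤ 11).
Equivalently, β = 1 − P(S ≥ 12) = 3662863/4194304.

3662863/4194304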